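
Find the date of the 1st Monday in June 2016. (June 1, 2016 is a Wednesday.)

June 6, 2016

June 2016 begins on a Wednesday, so the first Monday is June 6 (5 days later).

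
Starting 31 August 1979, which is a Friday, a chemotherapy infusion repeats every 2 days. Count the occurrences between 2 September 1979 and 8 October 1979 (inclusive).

19

Occurrences land 2·i days after 31 August 1979 for i = 0, 1, 2, …
2 September 1979 is 2 days after the start; 2 ÷ 2 = 1 remainder 0. First occurrence in the window: #2 on 2 September 1979 (1×2 = 2 days in).
8 October 1979 is 38 days after the start; 38 ÷ 2 = 19 remainder 0. Last occurrence in the window: #20 on 8 October 1979.
Occurrences #2 through #20: 19 in total.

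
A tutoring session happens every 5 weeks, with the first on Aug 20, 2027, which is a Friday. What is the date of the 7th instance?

Mar 17, 2028

The 7th occurrence is 6 intervals after the first: 6 × 35 = 210 days after Aug 20, 2027.
Aug has 31 days — 11 days to the end of Aug leaves 199.
Sep has 30 days (169 left).
Oct has 31 days (138 left).
Nov has 30 days (108 left).
Dec has 31 days (77 left).
Jan has 31 days (46 left).
Feb has 29 days (17 left).
17 days into Mar → Mar 17, 2028.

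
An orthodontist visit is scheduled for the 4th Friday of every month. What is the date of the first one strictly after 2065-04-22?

April 2065 starts on a Wednesday; its first Friday is the 3rd, so the 4th Friday is the 24th — 2065-04-24.
2065-04-24 is after 2065-04-22, so that is the next one.

2065-04-24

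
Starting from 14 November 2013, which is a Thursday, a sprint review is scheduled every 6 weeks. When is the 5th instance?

1 May 2014

The 5th occurrence is 4 intervals after the first: 4 × 42 = 168 days after 14 November 2013.
November has 30 days — 16 days to the end of November leaves 152.
December has 31 days (121 left).
January has 31 days (90 left).
February has 28 days (62 left).
March has 31 days (31 left).
April has 30 days (1 left).
1 day into May → 1 May 2014.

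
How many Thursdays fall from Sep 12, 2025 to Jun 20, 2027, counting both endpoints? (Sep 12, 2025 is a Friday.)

92

Sep 12, 2025 is a Friday; the first Thursday on or after it is Sep 18, 2025 (6 days later).
From Sep 18, 2025 to Jun 20, 2027: 104 + 365 + 171 = 640 days (rest of 2025, 2026, to Jun 20, 2027 in 2027).
640 ÷ 7 = 91 full weeks with remainder 3, so 91 more Thursdays after the first → 92.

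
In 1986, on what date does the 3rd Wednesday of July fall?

16 July 1986

July 1986 begins on a Tuesday, so the first Wednesday is July 2 (1 day later).
The 3rd Wednesday is 2 weeks later: 2 + 14 = 16.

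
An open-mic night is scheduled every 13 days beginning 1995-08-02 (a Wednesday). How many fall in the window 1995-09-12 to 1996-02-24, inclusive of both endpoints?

12

Occurrences land 13·i days after 1995-08-02 for i = 0, 1, 2, …
1995-09-12 is 41 days after the start; 41 ÷ 13 = 3 remainder 2; since the remainder is 2, round up to i = 4. First occurrence in the window: #5 on 1995-09-23 (4×13 = 52 days in).
1996-02-24 is 206 days after the start; 206 ÷ 13 = 15 remainder 11. Last occurrence in the window: #16 on 1996-02-13.
Occurrences #5 through #16: 12 in total.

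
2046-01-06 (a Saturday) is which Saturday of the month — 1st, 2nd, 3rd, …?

1st

Day 6 falls in week ⌈6/7⌉ of the month.
Days 1–7 hold the 1st Saturday, 8–14 the 2nd, 15–21 the 3rd, 22–28 the 4th, 29–31 the 5th.
6 is in the range for the 1st.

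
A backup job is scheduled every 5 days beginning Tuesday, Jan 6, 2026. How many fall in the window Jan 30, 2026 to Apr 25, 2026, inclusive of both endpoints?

17

Occurrences land 5·i days after Jan 6, 2026 for i = 0, 1, 2, …
Jan 30, 2026 is 24 days after the start; 24 ÷ 5 = 4 remainder 4; since the remainder is 4, round up to i = 5. First occurrence in the window: #6 on Jan 31, 2026 (5×5 = 25 days in).
Apr 25, 2026 is 109 days after the start; 109 ÷ 5 = 21 remainder 4. Last occurrence in the window: #22 on Apr 21, 2026.
Occurrences #6 through #22: 17 in total.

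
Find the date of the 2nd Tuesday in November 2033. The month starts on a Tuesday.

2033-11-08

November 2033 begins on a Tuesday, so the first Tuesday is November 1.
The 2nd Tuesday is 1 weeks later: 1 + 7 = 8.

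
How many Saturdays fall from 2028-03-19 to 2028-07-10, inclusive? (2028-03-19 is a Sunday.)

16

2028-03-19 is a Sunday; the first Saturday on or after it is 2028-03-25 (6 days later).
From 2028-03-25 to 2028-07-10: 6 + 30 + 31 + 30 + 10 = 107 days (rest of March, April, May, June, July).
107 ÷ 7 = 15 full weeks with remainder 2, so 15 more Saturdays after the first → 16.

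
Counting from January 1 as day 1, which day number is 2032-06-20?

Days in months before June: 31 + 29 + 31 + 30 + 31 = 152.
Plus 20 days into June → day 172.

172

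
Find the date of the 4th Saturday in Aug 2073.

Aug 26, 2073

Aug 2073 begins on a Tuesday, so the first Saturday is Aug 5 (4 days later).
The 4th Saturday is 3 weeks later: 5 + 21 = 26.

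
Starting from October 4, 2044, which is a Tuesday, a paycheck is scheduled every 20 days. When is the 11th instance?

April 22, 2045

The 11th occurrence is 10 intervals after the first: 10 × 20 = 200 days after October 4, 2044.
October has 31 days — 27 days to the end of October leaves 173.
November has 30 days (143 left).
December has 31 days (112 left).
January has 31 days (81 left).
February has 28 days (53 left).
March has 31 days (22 left).
22 days into April → April 22, 2045.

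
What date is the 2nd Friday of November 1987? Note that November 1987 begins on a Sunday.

November 13, 1987

November 1987 begins on a Sunday, so the first Friday is November 6 (5 days later).
The 2nd Friday is 1 weeks later: 6 + 7 = 13.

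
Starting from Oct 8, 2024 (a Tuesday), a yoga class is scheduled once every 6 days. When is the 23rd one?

The 23rd occurrence is 22 intervals after the first: 22 × 6 = 132 days after Oct 8, 2024.
Oct has 31 days — 23 days to the end of Oct leaves 109.
Nov has 30 days (79 left).
Dec has 31 days (48 left).
Jan has 31 days (17 left).
17 days into Feb → Feb 17, 2025.

Feb 17, 2025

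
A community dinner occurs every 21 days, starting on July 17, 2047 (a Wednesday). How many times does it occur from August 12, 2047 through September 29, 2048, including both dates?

Occurrences land 21·i days after July 17, 2047 for i = 0, 1, 2, …
August 12, 2047 is 26 days after the start; 26 ÷ 21 = 1 remainder 5; since the remainder is 5, round up to i = 2. First occurrence in the window: #3 on August 28, 2047 (2×21 = 42 days in).
September 29, 2048 is 440 days after the start; 440 ÷ 21 = 20 remainder 20. Last occurrence in the window: #21 on September 9, 2048.
Occurrences #3 through #21: 19 in total.

19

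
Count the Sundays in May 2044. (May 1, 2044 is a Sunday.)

5

May 1, 2044 is a Sunday; the first Sunday on or after it is May 1, 2044.
From May 1, 2044 to May 31, 2044 is 31 − 1 = 30 days.
30 ÷ 7 = 4 full weeks with remainder 2, so 4 more Sundays after the first → 5.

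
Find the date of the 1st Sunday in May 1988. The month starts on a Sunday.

May 1988 begins on a Sunday, so the first Sunday is May 1.

1 May 1988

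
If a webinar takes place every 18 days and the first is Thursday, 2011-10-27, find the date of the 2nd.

2011-11-14

The 2nd occurrence is 1 interval after the first: 1 × 18 = 18 days after 2011-10-27.
October has 31 days — 4 days to the end of October leaves 14.
14 days into November → 2011-11-14.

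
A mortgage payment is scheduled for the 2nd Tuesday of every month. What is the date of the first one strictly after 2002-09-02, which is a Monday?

September 2002 starts on a Sunday; its first Tuesday is the 3rd, so the 2nd Tuesday is the 10th — 2002-09-10.
2002-09-10 is after 2002-09-02, so that is the next one.

2002-09-10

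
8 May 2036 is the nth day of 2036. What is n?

Days in months before May: 31 + 29 + 31 + 30 = 121.
Plus 8 days into May → day 129.

129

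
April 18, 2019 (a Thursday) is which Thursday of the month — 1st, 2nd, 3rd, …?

Day 18 falls in week ⌈18/7⌉ of the month.
Days 1–7 hold the 1st Thursday, 8–14 the 2nd, 15–21 the 3rd, 22–28 the 4th, 29–31 the 5th.
18 is in the range for the 3rd.

3rd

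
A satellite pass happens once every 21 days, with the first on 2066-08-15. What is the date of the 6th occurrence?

2066-11-28

The 6th occurrence is 5 intervals after the first: 5 × 21 = 105 days after 2066-08-15.
August has 31 days — 16 days to the end of August leaves 89.
September has 30 days (59 left).
October has 31 days (28 left).
28 days into November → 2066-11-28.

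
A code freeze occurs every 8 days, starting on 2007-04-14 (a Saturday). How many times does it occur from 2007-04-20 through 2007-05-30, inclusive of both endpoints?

5

Occurrences land 8·i days after 2007-04-14 for i = 0, 1, 2, …
2007-04-20 is 6 days after the start; 6 ÷ 8 = 0 remainder 6; since the remainder is 6, round up to i = 1. First occurrence in the window: #2 on 2007-04-22 (1×8 = 8 days in).
2007-05-30 is 46 days after the start; 46 ÷ 8 = 5 remainder 6. Last occurrence in the window: #6 on 2007-05-24.
Occurrences #2 through #6: 5 in total.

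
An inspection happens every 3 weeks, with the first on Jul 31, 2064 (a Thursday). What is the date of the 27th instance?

The 27th occurrence is 26 intervals after the first: 26 × 21 = 546 days after Jul 31, 2064.
Jul has 31 days — 0 days to the end of Jul leaves 546.
From end of Jul to end of 2064 is 153 days (393 left).
2065 has 365 days (28 left).
28 days into Jan → Jan 28, 2066.

Jan 28, 2066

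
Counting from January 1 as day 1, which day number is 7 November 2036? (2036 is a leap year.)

312

Days in months before November: 31 + 29 + 31 + 30 + 31 + 30 + 31 + 31 + 30 + 31 = 305.
Plus 7 days into November → day 312.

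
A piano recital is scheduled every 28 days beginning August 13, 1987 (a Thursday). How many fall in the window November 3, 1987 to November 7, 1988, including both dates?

Occurrences land 28·i days after August 13, 1987 for i = 0, 1, 2, …
November 3, 1987 is 82 days after the start; 82 ÷ 28 = 2 remainder 26; since the remainder is 26, round up to i = 3. First occurrence in the window: #4 on November 5, 1987 (3×28 = 84 days in).
November 7, 1988 is 452 days after the start; 452 ÷ 28 = 16 remainder 4. Last occurrence in the window: #17 on November 3, 1988.
Occurrences #4 through #17: 14 in total.

14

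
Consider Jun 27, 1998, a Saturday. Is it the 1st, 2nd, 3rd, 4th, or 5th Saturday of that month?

Day 27 falls in week ⌈27/7⌉ of the month.
Days 1–7 hold the 1st Saturday, 8–14 the 2nd, 15–21 the 3rd, 22–28 the 4th, 29–31 the 5th.
27 is in the range for the 4th.

4th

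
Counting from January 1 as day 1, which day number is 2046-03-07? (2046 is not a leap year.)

Days in months before March: 31 + 28 = 59.
Plus 7 days into March → day 66.

66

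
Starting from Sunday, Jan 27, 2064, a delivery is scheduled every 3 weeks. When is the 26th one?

The 26th occurrence is 25 intervals after the first: 25 × 21 = 525 days after Jan 27, 2064.
Jan has 31 days — 4 days to the end of Jan leaves 521.
From end of Jan to end of 2064 is 335 days (186 left).
Jan has 31 days (155 left).
Feb has 28 days (127 left).
Mar has 31 days (96 left).
Apr has 30 days (66 left).
May has 31 days (35 left).
Jun has 30 days (5 left).
5 days into Jul → Jul 5, 2065.

Jul 5, 2065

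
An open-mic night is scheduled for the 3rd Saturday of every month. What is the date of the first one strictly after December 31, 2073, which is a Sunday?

December 2073 starts on a Friday; its first Saturday is the 2nd, so the 3rd Saturday is the 16th — December 16, 2073.
That is not after December 31, 2073, so look at January 2074.
January 2074 starts on a Monday; its first Saturday is the 6th, so the 3rd Saturday is the 20th — January 20, 2074.

January 20, 2074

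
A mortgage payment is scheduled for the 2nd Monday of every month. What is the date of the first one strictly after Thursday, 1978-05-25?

1978-06-12

May 1978 starts on a Monday; its first Monday is the 1st, so the 2nd Monday is the 8th — 1978-05-08.
That is not after 1978-05-25, so look at June 1978.
June 1978 starts on a Thursday; its first Monday is the 5th, so the 2nd Monday is the 12th — 1978-06-12.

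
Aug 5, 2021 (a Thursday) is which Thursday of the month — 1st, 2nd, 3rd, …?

Day 5 falls in week ⌈5/7⌉ of the month.
Days 1–7 hold the 1st Thursday, 8–14 the 2nd, 15–21 the 3rd, 22–28 the 4th, 29–31 the 5th.
5 is in the range for the 1st.

1st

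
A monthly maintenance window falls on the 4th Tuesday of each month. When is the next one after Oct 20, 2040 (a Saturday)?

Oct 2040 starts on a Monday; its first Tuesday is the 2nd, so the 4th Tuesday is the 23rd — Oct 23, 2040.
Oct 23, 2040 is after Oct 20, 2040, so that is the next one.

Oct 23, 2040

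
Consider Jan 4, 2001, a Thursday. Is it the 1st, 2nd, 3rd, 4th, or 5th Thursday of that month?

Day 4 falls in week ⌈4/7⌉ of the month.
Days 1–7 hold the 1st Thursday, 8–14 the 2nd, 15–21 the 3rd, 22–28 the 4th, 29–31 the 5th.
4 is in the range for the 1st.

1st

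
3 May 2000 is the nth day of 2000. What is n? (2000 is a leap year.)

124

Days in months before May: 31 + 29 + 31 + 30 = 121.
Plus 3 days into May → day 124.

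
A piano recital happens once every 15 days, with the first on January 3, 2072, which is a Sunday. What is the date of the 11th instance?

June 1, 2072

The 11th occurrence is 10 intervals after the first: 10 × 15 = 150 days after January 3, 2072.
January has 31 days — 28 days to the end of January leaves 122.
February has 29 days (93 left).
March has 31 days (62 left).
April has 30 days (32 left).
May has 31 days (1 left).
1 day into June → June 1, 2072.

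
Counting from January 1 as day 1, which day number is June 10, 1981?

161

Days in months before June: 31 + 28 + 31 + 30 + 31 = 151.
Plus 10 days into June → day 161.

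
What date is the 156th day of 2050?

January has 31 days (156 − 31 = 125 remain).
February has 28 days (125 − 28 = 97 remain).
March has 31 days (97 − 31 = 66 remain).
April has 30 days (66 − 30 = 36 remain).
May has 31 days (36 − 31 = 5 remain).
5 into June → June 5.

5 June 2050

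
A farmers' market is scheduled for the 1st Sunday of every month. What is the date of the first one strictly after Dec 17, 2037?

Dec 2037 starts on a Tuesday, so its 1st Sunday is Dec 6, 2037 (5 days in).
That is not after Dec 17, 2037, so look at Jan 2038.
Jan 2038 starts on a Friday, so its 1st Sunday is Jan 3, 2038 (2 days in).

Jan 3, 2038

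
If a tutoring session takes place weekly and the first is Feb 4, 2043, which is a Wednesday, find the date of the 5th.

Mar 4, 2043

The 5th occurrence is 4 intervals after the first: 4 × 7 = 28 days after Feb 4, 2043.
Feb has 28 days — 24 days to the end of Feb leaves 4.
4 days into Mar → Mar 4, 2043.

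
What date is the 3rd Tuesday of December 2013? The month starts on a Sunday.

December 17, 2013

December 2013 begins on a Sunday, so the first Tuesday is December 3 (2 days later).
The 3rd Tuesday is 2 weeks later: 3 + 14 = 17.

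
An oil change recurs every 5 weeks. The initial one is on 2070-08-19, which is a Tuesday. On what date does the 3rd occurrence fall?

2070-10-28

The 3rd occurrence is 2 intervals after the first: 2 × 35 = 70 days after 2070-08-19.
August has 31 days — 12 days to the end of August leaves 58.
September has 30 days (28 left).
28 days into October → 2070-10-28.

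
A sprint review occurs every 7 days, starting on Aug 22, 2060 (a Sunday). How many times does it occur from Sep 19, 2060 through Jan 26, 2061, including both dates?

19

Occurrences land 7·i days after Aug 22, 2060 for i = 0, 1, 2, …
Sep 19, 2060 is 28 days after the start; 28 ÷ 7 = 4 remainder 0. First occurrence in the window: #5 on Sep 19, 2060 (4×7 = 28 days in).
Jan 26, 2061 is 157 days after the start; 157 ÷ 7 = 22 remainder 3. Last occurrence in the window: #23 on Jan 23, 2061.
Occurrences #5 through #23: 19 in total.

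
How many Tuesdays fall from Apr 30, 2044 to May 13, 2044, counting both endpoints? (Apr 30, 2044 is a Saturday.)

2

Apr 30, 2044 is a Saturday; the first Tuesday on or after it is May 3, 2044 (3 days later).
From May 3, 2044 to May 13, 2044 is 13 − 3 = 10 days.
10 ÷ 7 = 1 full weeks with remainder 3, so 1 more Tuesdays after the first → 2.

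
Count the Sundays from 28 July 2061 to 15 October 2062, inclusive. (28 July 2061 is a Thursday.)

64

28 July 2061 is a Thursday; the first Sunday on or after it is 31 July 2061 (3 days later).
From 31 July 2061 to 15 October 2062: 153 + 288 = 441 days (rest of 2061, to 15 October 2062 in 2062).
441 ÷ 7 = 63 full weeks with remainder 0, so 63 more Sundays after the first → 64.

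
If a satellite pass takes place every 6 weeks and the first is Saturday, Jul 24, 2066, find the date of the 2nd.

The 2nd occurrence is 1 interval after the first: 1 × 42 = 42 days after Jul 24, 2066.
Jul has 31 days — 7 days to the end of Jul leaves 35.
Aug has 31 days (4 left).
4 days into Sep → Sep 4, 2066.

Sep 4, 2066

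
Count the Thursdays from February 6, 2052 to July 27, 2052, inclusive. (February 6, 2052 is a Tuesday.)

25

February 6, 2052 is a Tuesday; the first Thursday on or after it is February 8, 2052 (2 days later).
From February 8, 2052 to July 27, 2052: 21 + 31 + 30 + 31 + 30 + 27 = 170 days (rest of February, March, April, May, June, July).
170 ÷ 7 = 24 full weeks with remainder 2, so 24 more Thursdays after the first → 25.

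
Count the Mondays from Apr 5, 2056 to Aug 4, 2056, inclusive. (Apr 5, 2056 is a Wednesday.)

17

Apr 5, 2056 is a Wednesday; the first Monday on or after it is Apr 10, 2056 (5 days later).
From Apr 10, 2056 to Aug 4, 2056: 20 + 31 + 30 + 31 + 4 = 116 days (rest of Apr, May, Jun, Jul, Aug).
116 ÷ 7 = 16 full weeks with remainder 4, so 16 more Mondays after the first → 17.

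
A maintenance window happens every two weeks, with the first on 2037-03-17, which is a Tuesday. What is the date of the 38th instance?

2038-08-17

The 38th occurrence is 37 intervals after the first: 37 × 14 = 518 days after 2037-03-17.
March has 31 days — 14 days to the end of March leaves 504.
From end of March to end of 2037 is 275 days (229 left).
January has 31 days (198 left).
February has 28 days (170 left).
March has 31 days (139 left).
April has 30 days (109 left).
May has 31 days (78 left).
June has 30 days (48 left).
July has 31 days (17 left).
17 days into August → 2038-08-17.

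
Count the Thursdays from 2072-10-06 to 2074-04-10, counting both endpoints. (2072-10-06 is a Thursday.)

79

2072-10-06 is a Thursday; the first Thursday on or after it is 2072-10-06.
From 2072-10-06 to 2074-04-10: 86 + 365 + 100 = 551 days (rest of 2072, 2073, to 2074-04-10 in 2074).
551 ÷ 7 = 78 full weeks with remainder 5, so 78 more Thursdays after the first → 79.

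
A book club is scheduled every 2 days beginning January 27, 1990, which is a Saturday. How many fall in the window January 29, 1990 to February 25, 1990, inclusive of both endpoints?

Occurrences land 2·i days after January 27, 1990 for i = 0, 1, 2, …
January 29, 1990 is 2 days after the start; 2 ÷ 2 = 1 remainder 0. First occurrence in the window: #2 on January 29, 1990 (1×2 = 2 days in).
February 25, 1990 is 29 days after the start; 29 ÷ 2 = 14 remainder 1. Last occurrence in the window: #15 on February 24, 1990.
Occurrences #2 through #15: 14 in total.

14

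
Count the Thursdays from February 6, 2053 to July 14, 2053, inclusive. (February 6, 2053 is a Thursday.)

23

February 6, 2053 is a Thursday; the first Thursday on or after it is February 6, 2053.
From February 6, 2053 to July 14, 2053: 22 + 31 + 30 + 31 + 30 + 14 = 158 days (rest of February, March, April, May, June, July).
158 ÷ 7 = 22 full weeks with remainder 4, so 22 more Thursdays after the first → 23.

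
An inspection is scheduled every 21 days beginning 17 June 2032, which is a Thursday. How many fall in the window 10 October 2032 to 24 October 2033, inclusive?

Occurrences land 21·i days after 17 June 2032 for i = 0, 1, 2, …
10 October 2032 is 115 days after the start; 115 ÷ 21 = 5 remainder 10; since the remainder is 10, round up to i = 6. First occurrence in the window: #7 on 21 October 2032 (6×21 = 126 days in).
24 October 2033 is 494 days after the start; 494 ÷ 21 = 23 remainder 11. Last occurrence in the window: #24 on 13 October 2033.
Occurrences #7 through #24: 18 in total.

18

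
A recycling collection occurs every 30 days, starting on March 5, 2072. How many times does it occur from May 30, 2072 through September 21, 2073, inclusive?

16

Occurrences land 30·i days after March 5, 2072 for i = 0, 1, 2, …
May 30, 2072 is 86 days after the start; 86 ÷ 30 = 2 remainder 26; since the remainder is 26, round up to i = 3. First occurrence in the window: #4 on June 3, 2072 (3×30 = 90 days in).
September 21, 2073 is 565 days after the start; 565 ÷ 30 = 18 remainder 25. Last occurrence in the window: #19 on August 27, 2073.
Occurrences #4 through #19: 16 in total.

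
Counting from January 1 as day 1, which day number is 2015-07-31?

212

Days in months before July: 31 + 28 + 31 + 30 + 31 + 30 = 181.
Plus 31 days into July → day 212.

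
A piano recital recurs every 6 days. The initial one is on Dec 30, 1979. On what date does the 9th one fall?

The 9th occurrence is 8 intervals after the first: 8 × 6 = 48 days after Dec 30, 1979.
Dec has 31 days — 1 day to the end of Dec leaves 47.
Jan has 31 days (16 left).
16 days into Feb → Feb 16, 1980.

Feb 16, 1980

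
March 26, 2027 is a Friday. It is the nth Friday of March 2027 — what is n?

4th

Day 26 falls in week ⌈26/7⌉ of the month.
Days 1–7 hold the 1st Friday, 8–14 the 2nd, 15–21 the 3rd, 22–28 the 4th, 29–31 the 5th.
26 is in the range for the 4th.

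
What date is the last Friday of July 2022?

29 July 2022

The first Friday of July 2022 is July 1.
July 2022 has 31 days. Adding weeks: 1, 8, 15, 22, 29 — the last one ≤ 31 is the 29th.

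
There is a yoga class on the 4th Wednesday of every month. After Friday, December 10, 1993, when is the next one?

December 1993 starts on a Wednesday; its first Wednesday is the 1st, so the 4th Wednesday is the 22nd — December 22, 1993.
December 22, 1993 is after December 10, 1993, so that is the next one.

December 22, 1993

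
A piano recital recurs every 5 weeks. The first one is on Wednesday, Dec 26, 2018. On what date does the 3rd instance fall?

The 3rd occurrence is 2 intervals after the first: 2 × 35 = 70 days after Dec 26, 2018.
Dec has 31 days — 5 days to the end of Dec leaves 65.
Jan has 31 days (34 left).
Feb has 28 days (6 left).
6 days into Mar → Mar 6, 2019.

Mar 6, 2019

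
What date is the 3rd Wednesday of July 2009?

15 July 2009

July 2009 begins on a Wednesday, so the first Wednesday is July 1.
The 3rd Wednesday is 2 weeks later: 1 + 14 = 15.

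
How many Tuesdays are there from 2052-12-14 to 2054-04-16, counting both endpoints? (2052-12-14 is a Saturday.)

70

2052-12-14 is a Saturday; the first Tuesday on or after it is 2052-12-17 (3 days later).
From 2052-12-17 to 2054-04-16: 14 + 365 + 106 = 485 days (rest of 2052, 2053, to 2054-04-16 in 2054).
485 ÷ 7 = 69 full weeks with remainder 2, so 69 more Tuesdays after the first → 70.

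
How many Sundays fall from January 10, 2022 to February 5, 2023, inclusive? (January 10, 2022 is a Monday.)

56

January 10, 2022 is a Monday; the first Sunday on or after it is January 16, 2022 (6 days later).
From January 16, 2022 to February 5, 2023: 349 + 36 = 385 days (rest of 2022, to February 5, 2023 in 2023).
385 ÷ 7 = 55 full weeks with remainder 0, so 55 more Sundays after the first → 56.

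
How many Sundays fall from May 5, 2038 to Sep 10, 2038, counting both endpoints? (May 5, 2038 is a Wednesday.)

18

May 5, 2038 is a Wednesday; the first Sunday on or after it is May 9, 2038 (4 days later).
From May 9, 2038 to Sep 10, 2038: 22 + 30 + 31 + 31 + 10 = 124 days (rest of May, Jun, Jul, Aug, Sep).
124 ÷ 7 = 17 full weeks with remainder 5, so 17 more Sundays after the first → 18.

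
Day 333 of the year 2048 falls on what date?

January has 31 days (333 − 31 = 302 remain).
February has 29 days (302 − 29 = 273 remain).
March has 31 days (273 − 31 = 242 remain).
April has 30 days (242 − 30 = 212 remain).
May has 31 days (212 − 31 = 181 remain).
June has 30 days (181 − 30 = 151 remain).
July has 31 days (151 − 31 = 120 remain).
August has 31 days (120 − 31 = 89 remain).
September has 30 days (89 − 30 = 59 remain).
October has 31 days (59 − 31 = 28 remain).
28 into November → November 28.

November 28, 2048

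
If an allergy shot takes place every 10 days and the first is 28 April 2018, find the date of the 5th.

The 5th occurrence is 4 intervals after the first: 4 × 10 = 40 days after 28 April 2018.
April has 30 days — 2 days to the end of April leaves 38.
May has 31 days (7 left).
7 days into June → 7 June 2018.

7 June 2018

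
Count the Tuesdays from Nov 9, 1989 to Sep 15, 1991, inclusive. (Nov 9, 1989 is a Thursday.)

96

Nov 9, 1989 is a Thursday; the first Tuesday on or after it is Nov 14, 1989 (5 days later).
From Nov 14, 1989 to Sep 15, 1991: 47 + 365 + 258 = 670 days (rest of 1989, 1990, to Sep 15, 1991 in 1991).
670 ÷ 7 = 95 full weeks with remainder 5, so 95 more Tuesdays after the first → 96.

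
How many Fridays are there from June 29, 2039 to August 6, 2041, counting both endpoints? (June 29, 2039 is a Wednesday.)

June 29, 2039 is a Wednesday; the first Friday on or after it is July 1, 2039 (2 days later).
From July 1, 2039 to August 6, 2041: 183 + 366 + 218 = 767 days (rest of 2039, 2040, to August 6, 2041 in 2041).
767 ÷ 7 = 109 full weeks with remainder 4, so 109 more Fridays after the first → 110.

110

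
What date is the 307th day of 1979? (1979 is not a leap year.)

January has 31 days (307 − 31 = 276 remain).
February has 28 days (276 − 28 = 248 remain).
March has 31 days (248 − 31 = 217 remain).
April has 30 days (217 − 30 = 187 remain).
May has 31 days (187 − 31 = 156 remain).
June has 30 days (156 − 30 = 126 remain).
July has 31 days (126 − 31 = 95 remain).
August has 31 days (95 − 31 = 64 remain).
September has 30 days (64 − 30 = 34 remain).
October has 31 days (34 − 31 = 3 remain).
3 into November → November 3.

1979-11-03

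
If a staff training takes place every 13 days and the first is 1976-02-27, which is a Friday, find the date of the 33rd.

The 33rd occurrence is 32 intervals after the first: 32 × 13 = 416 days after 1976-02-27.
February has 29 days — 2 days to the end of February leaves 414.
From end of February to end of 1976 is 306 days (108 left).
January has 31 days (77 left).
February has 28 days (49 left).
March has 31 days (18 left).
18 days into April → 1977-04-18.

1977-04-18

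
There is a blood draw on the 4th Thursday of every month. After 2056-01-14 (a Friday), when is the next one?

2056-01-27

January 2056 starts on a Saturday; its first Thursday is the 6th, so the 4th Thursday is the 27th — 2056-01-27.
2056-01-27 is after 2056-01-14, so that is the next one.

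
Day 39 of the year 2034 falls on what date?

February 8, 2034

January has 31 days (39 − 31 = 8 remain).
8 into February → February 8.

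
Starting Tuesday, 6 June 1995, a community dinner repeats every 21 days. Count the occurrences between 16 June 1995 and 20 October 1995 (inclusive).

6

Occurrences land 21·i days after 6 June 1995 for i = 0, 1, 2, …
16 June 1995 is 10 days after the start; 10 ÷ 21 = 0 remainder 10; since the remainder is 10, round up to i = 1. First occurrence in the window: #2 on 27 June 1995 (1×21 = 21 days in).
20 October 1995 is 136 days after the start; 136 ÷ 21 = 6 remainder 10. Last occurrence in the window: #7 on 10 October 1995.
Occurrences #2 through #7: 6 in total.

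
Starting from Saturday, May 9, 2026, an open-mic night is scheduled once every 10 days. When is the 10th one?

Aug 7, 2026

The 10th occurrence is 9 intervals after the first: 9 × 10 = 90 days after May 9, 2026.
May has 31 days — 22 days to the end of May leaves 68.
Jun has 30 days (38 left).
Jul has 31 days (7 left).
7 days into Aug → Aug 7, 2026.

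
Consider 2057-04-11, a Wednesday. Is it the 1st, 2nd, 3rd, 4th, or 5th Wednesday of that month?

Day 11 falls in week ⌈11/7⌉ of the month.
Days 1–7 hold the 1st Wednesday, 8–14 the 2nd, 15–21 the 3rd, 22–28 the 4th, 29–31 the 5th.
11 is in the range for the 2nd.

2nd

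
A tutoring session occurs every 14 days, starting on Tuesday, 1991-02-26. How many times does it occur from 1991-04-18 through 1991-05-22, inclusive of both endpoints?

3

Occurrences land 14·i days after 1991-02-26 for i = 0, 1, 2, …
1991-04-18 is 51 days after the start; 51 ÷ 14 = 3 remainder 9; since the remainder is 9, round up to i = 4. First occurrence in the window: #5 on 1991-04-23 (4×14 = 56 days in).
1991-05-22 is 85 days after the start; 85 ÷ 14 = 6 remainder 1. Last occurrence in the window: #7 on 1991-05-21.
Occurrences #5 through #7: 3 in total.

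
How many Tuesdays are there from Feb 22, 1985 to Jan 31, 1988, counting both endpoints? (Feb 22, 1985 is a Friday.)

Feb 22, 1985 is a Friday; the first Tuesday on or after it is Feb 26, 1985 (4 days later).
From Feb 26, 1985 to Jan 31, 1988: 308 + 365 + 365 + 31 = 1069 days (rest of 1985, 1986, 1987, to Jan 31, 1988 in 1988).
1069 ÷ 7 = 152 full weeks with remainder 5, so 152 more Tuesdays after the first → 153.

153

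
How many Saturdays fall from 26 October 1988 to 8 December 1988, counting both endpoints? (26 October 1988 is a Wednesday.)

6

26 October 1988 is a Wednesday; the first Saturday on or after it is 29 October 1988 (3 days later).
From 29 October 1988 to 8 December 1988: 2 + 30 + 8 = 40 days (rest of October, November, December).
40 ÷ 7 = 5 full weeks with remainder 5, so 5 more Saturdays after the first → 6.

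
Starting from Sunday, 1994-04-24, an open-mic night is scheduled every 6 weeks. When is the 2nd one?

1994-06-05

The 2nd occurrence is 1 interval after the first: 1 × 42 = 42 days after 1994-04-24.
April has 30 days — 6 days to the end of April leaves 36.
May has 31 days (5 left).
5 days into June → 1994-06-05.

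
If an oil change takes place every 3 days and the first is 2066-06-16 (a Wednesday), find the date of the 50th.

The 50th occurrence is 49 intervals after the first: 49 × 3 = 147 days after 2066-06-16.
June has 30 days — 14 days to the end of June leaves 133.
July has 31 days (102 left).
August has 31 days (71 left).
September has 30 days (41 left).
October has 31 days (10 left).
10 days into November → 2066-11-10.

2066-11-10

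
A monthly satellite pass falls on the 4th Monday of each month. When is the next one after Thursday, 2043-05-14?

May 2043 starts on a Friday; its first Monday is the 4th, so the 4th Monday is the 25th — 2043-05-25.
2043-05-25 is after 2043-05-14, so that is the next one.

2043-05-25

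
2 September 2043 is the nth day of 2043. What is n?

245

Days in months before September: 31 + 28 + 31 + 30 + 31 + 30 + 31 + 31 = 243.
Plus 2 days into September → day 245.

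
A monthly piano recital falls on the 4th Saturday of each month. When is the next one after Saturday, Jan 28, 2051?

Jan 2051 starts on a Sunday; its first Saturday is the 7th, so the 4th Saturday is the 28th — Jan 28, 2051.
That is not after Jan 28, 2051, so look at Feb 2051.
Feb 2051 starts on a Wednesday; its first Saturday is the 4th, so the 4th Saturday is the 25th — Feb 25, 2051.

Feb 25, 2051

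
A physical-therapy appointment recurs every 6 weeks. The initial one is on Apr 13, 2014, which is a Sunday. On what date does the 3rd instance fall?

The 3rd occurrence is 2 intervals after the first: 2 × 42 = 84 days after Apr 13, 2014.
Apr has 30 days — 17 days to the end of Apr leaves 67.
May has 31 days (36 left).
Jun has 30 days (6 left).
6 days into Jul → Jul 6, 2014.

Jul 6, 2014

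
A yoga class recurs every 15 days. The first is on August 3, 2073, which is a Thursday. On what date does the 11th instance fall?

December 31, 2073

The 11th occurrence is 10 intervals after the first: 10 × 15 = 150 days after August 3, 2073.
August has 31 days — 28 days to the end of August leaves 122.
September has 30 days (92 left).
October has 31 days (61 left).
November has 30 days (31 left).
31 days into December → December 31, 2073.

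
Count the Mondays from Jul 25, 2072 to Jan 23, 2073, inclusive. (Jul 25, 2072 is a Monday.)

27

Jul 25, 2072 is a Monday; the first Monday on or after it is Jul 25, 2072.
From Jul 25, 2072 to Jan 23, 2073: 6 + 31 + 30 + 31 + 30 + 31 + 23 = 182 days (rest of Jul, Aug, Sep, Oct, Nov, Dec, Jan).
182 ÷ 7 = 26 full weeks with remainder 0, so 26 more Mondays after the first → 27.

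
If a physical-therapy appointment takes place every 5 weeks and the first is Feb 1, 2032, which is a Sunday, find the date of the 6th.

Jul 25, 2032

The 6th occurrence is 5 intervals after the first: 5 × 35 = 175 days after Feb 1, 2032.
Feb has 29 days — 28 days to the end of Feb leaves 147.
Mar has 31 days (116 left).
Apr has 30 days (86 left).
May has 31 days (55 left).
Jun has 30 days (25 left).
25 days into Jul → Jul 25, 2032.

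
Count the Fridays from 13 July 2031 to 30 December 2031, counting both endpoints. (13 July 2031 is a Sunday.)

24

13 July 2031 is a Sunday; the first Friday on or after it is 18 July 2031 (5 days later).
From 18 July 2031 to 30 December 2031: 13 + 31 + 30 + 31 + 30 + 30 = 165 days (rest of July, August, September, October, November, December).
165 ÷ 7 = 23 full weeks with remainder 4, so 23 more Fridays after the first → 24.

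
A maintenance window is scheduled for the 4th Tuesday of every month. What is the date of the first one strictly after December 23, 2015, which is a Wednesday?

January 26, 2016

December 2015 starts on a Tuesday; its first Tuesday is the 1st, so the 4th Tuesday is the 22nd — December 22, 2015.
That is not after December 23, 2015, so look at January 2016.
January 2016 starts on a Friday; its first Tuesday is the 5th, so the 4th Tuesday is the 26th — January 26, 2016.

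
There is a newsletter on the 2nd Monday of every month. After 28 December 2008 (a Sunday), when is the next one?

December 2008 starts on a Monday; its first Monday is the 1st, so the 2nd Monday is the 8th — 8 December 2008.
That is not after 28 December 2008, so look at January 2009.
January 2009 starts on a Thursday; its first Monday is the 5th, so the 2nd Monday is the 12th — 12 January 2009.

12 January 2009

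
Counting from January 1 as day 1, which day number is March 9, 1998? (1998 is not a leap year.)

68

Days in months before March: 31 + 28 = 59.
Plus 9 days into March → day 68.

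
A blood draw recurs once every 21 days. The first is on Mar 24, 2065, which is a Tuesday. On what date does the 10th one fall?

Sep 29, 2065

The 10th occurrence is 9 intervals after the first: 9 × 21 = 189 days after Mar 24, 2065.
Mar has 31 days — 7 days to the end of Mar leaves 182.
Apr has 30 days (152 left).
May has 31 days (121 left).
Jun has 30 days (91 left).
Jul has 31 days (60 left).
Aug has 31 days (29 left).
29 days into Sep → Sep 29, 2065.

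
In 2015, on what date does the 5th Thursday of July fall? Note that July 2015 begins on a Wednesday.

July 2015 begins on a Wednesday, so the first Thursday is July 2 (1 day later).
The 5th Thursday is 4 weeks later: 2 + 28 = 30.

2015-07-30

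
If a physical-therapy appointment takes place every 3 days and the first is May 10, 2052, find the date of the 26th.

The 26th occurrence is 25 intervals after the first: 25 × 3 = 75 days after May 10, 2052.
May has 31 days — 21 days to the end of May leaves 54.
Jun has 30 days (24 left).
24 days into Jul → Jul 24, 2052.

Jul 24, 2052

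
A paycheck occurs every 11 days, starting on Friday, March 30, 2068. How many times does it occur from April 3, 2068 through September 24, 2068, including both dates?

16

Occurrences land 11·i days after March 30, 2068 for i = 0, 1, 2, …
April 3, 2068 is 4 days after the start; 4 ÷ 11 = 0 remainder 4; since the remainder is 4, round up to i = 1. First occurrence in the window: #2 on April 10, 2068 (1×11 = 11 days in).
September 24, 2068 is 178 days after the start; 178 ÷ 11 = 16 remainder 2. Last occurrence in the window: #17 on September 22, 2068.
Occurrences #2 through #17: 16 in total.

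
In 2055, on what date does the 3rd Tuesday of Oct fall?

Oct 2055 begins on a Friday, so the first Tuesday is Oct 5 (4 days later).
The 3rd Tuesday is 2 weeks later: 5 + 14 = 19.

Oct 19, 2055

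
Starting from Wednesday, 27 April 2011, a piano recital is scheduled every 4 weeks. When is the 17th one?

The 17th occurrence is 16 intervals after the first: 16 × 28 = 448 days after 27 April 2011.
April has 30 days — 3 days to the end of April leaves 445.
From end of April to end of 2011 is 245 days (200 left).
January has 31 days (169 left).
February has 29 days (140 left).
March has 31 days (109 left).
April has 30 days (79 left).
May has 31 days (48 left).
June has 30 days (18 left).
18 days into July → 18 July 2012.

18 July 2012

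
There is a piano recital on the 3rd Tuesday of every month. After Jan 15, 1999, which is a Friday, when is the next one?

Jan 19, 1999

Jan 1999 starts on a Friday; its first Tuesday is the 5th, so the 3rd Tuesday is the 19th — Jan 19, 1999.
Jan 19, 1999 is after Jan 15, 1999, so that is the next one.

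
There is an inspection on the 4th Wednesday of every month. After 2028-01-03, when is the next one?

January 2028 starts on a Saturday; its first Wednesday is the 5th, so the 4th Wednesday is the 26th — 2028-01-26.
2028-01-26 is after 2028-01-03, so that is the next one.

2028-01-26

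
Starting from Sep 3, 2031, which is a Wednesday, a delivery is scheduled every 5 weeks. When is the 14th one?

The 14th occurrence is 13 intervals after the first: 13 × 35 = 455 days after Sep 3, 2031.
Sep has 30 days — 27 days to the end of Sep leaves 428.
From end of Sep to end of 2031 is 92 days (336 left).
Jan has 31 days (305 left).
Feb has 29 days (276 left).
Mar has 31 days (245 left).
Apr has 30 days (215 left).
May has 31 days (184 left).
Jun has 30 days (154 left).
Jul has 31 days (123 left).
Aug has 31 days (92 left).
Sep has 30 days (62 left).
Oct has 31 days (31 left).
Nov has 30 days (1 left).
1 day into Dec → Dec 1, 2032.

Dec 1, 2032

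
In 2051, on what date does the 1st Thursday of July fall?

2051-07-06

July 2051 begins on a Saturday, so the first Thursday is July 6 (5 days later).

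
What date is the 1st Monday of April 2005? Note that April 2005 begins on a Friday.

April 2005 begins on a Friday, so the first Monday is April 4 (3 days later).

2005-04-04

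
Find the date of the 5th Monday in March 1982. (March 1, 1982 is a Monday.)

March 1982 begins on a Monday, so the first Monday is March 1.
The 5th Monday is 4 weeks later: 1 + 28 = 29.

1982-03-29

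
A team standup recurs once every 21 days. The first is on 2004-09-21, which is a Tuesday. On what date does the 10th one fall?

2005-03-29

The 10th occurrence is 9 intervals after the first: 9 × 21 = 189 days after 2004-09-21.
September has 30 days — 9 days to the end of September leaves 180.
October has 31 days (149 left).
November has 30 days (119 left).
December has 31 days (88 left).
January has 31 days (57 left).
February has 28 days (29 left).
29 days into March → 2005-03-29.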